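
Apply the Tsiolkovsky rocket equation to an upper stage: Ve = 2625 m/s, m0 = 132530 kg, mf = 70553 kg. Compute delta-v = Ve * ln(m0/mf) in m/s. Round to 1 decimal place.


Step 1: Mass ratio m0/mf = 132530 / 70553 = 1.878446
Step 2: ln(1.878446) = 0.630445
Step 3: delta-v = 2625 * 0.630445 = 1654.9 m/s

1654.9


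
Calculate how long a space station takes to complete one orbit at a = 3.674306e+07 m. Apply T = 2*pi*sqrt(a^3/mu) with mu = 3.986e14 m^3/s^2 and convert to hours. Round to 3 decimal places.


Step 1: a^3 / mu = 4.960506e+22 / 3.986e14 = 1.244482e+08
Step 2: sqrt(1.244482e+08) = 11155.636 s
Step 3: T = 2*pi * 11155.636 = 70092.93 s
Step 4: T in hours = 70092.93 / 3600 = 19.470 hours

19.470


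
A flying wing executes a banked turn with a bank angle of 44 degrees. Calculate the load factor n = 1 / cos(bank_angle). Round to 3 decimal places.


Step 1: Convert 44 degrees to radians = 0.767945
Step 2: cos(44 deg) = 0.71934
Step 3: n = 1 / 0.71934 = 1.390

1.390


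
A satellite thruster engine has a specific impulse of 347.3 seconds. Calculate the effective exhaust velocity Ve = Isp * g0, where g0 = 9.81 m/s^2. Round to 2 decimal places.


Step 1: Ve = Isp * g0 = 347.3 * 9.81
Step 2: Ve = 3407.01 m/s

3407.01


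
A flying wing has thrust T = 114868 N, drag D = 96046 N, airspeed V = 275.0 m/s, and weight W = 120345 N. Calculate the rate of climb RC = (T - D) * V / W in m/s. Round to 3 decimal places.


Step 1: Excess thrust = T - D = 114868 - 96046 = 18822 N
Step 2: Excess power = 18822 * 275.0 = 5176050.0 W
Step 3: RC = 5176050.0 / 120345 = 43.010 m/s

43.010


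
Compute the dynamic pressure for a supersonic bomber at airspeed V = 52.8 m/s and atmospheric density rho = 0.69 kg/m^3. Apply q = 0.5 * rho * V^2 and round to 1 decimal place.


Step 1: V^2 = 52.8^2 = 2787.84
Step 2: q = 0.5 * 0.69 * 2787.84
Step 3: q = 961.8 Pa

961.8


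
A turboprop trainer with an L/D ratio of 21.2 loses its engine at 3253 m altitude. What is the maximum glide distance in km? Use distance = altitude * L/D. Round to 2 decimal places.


Step 1: Glide distance = altitude * L/D = 3253 * 21.2 = 68963.6 m
Step 2: Convert to km: 68963.6 / 1000 = 68.96 km

68.96


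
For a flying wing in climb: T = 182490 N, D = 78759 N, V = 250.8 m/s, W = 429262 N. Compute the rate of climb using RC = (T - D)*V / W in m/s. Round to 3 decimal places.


Step 1: Excess thrust = T - D = 182490 - 78759 = 103731 N
Step 2: Excess power = 103731 * 250.8 = 26015734.8 W
Step 3: RC = 26015734.8 / 429262 = 60.606 m/s

60.606


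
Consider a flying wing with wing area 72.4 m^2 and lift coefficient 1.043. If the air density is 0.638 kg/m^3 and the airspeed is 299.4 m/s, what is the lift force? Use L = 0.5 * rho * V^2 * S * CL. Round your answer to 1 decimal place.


Step 1: Calculate dynamic pressure q = 0.5 * 0.638 * 299.4^2 = 0.5 * 0.638 * 89640.36 = 28595.2748 Pa
Step 2: Multiply by wing area and lift coefficient: L = 28595.2748 * 72.4 * 1.043
Step 3: L = 2070297.8984 * 1.043 = 2159320.7 N

2159320.7


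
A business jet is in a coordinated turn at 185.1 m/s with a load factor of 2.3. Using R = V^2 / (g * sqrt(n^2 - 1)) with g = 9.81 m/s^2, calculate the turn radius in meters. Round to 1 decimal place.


Step 1: V^2 = 185.1^2 = 34262.01
Step 2: n^2 - 1 = 2.3^2 - 1 = 4.29
Step 3: sqrt(4.29) = 2.071232
Step 4: R = 34262.01 / (9.81 * 2.071232) = 1686.2 m

1686.2


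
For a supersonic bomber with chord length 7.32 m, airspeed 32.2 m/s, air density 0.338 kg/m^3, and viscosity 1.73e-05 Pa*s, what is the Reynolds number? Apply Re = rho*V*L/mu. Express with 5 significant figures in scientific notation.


Step 1: Numerator = rho * V * L = 0.338 * 32.2 * 7.32 = 79.667952
Step 2: Re = 79.667952 / 1.73e-05
Step 3: Re = 4.6051e+06

4.6051e+06


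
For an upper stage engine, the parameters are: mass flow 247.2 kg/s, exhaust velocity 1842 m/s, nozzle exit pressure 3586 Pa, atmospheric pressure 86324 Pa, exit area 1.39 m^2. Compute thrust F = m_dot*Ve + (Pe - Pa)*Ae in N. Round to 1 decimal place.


Step 1: Momentum thrust = m_dot * Ve = 247.2 * 1842 = 455342.4 N
Step 2: Pressure thrust = (Pe - Pa) * Ae = (3586 - 86324) * 1.39 = -115005.82 N
Step 3: Total thrust F = 455342.4 + -115005.82 = 340336.6 N

340336.6


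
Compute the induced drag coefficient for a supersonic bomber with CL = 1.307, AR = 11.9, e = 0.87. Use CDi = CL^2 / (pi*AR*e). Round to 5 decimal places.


Step 1: CL^2 = 1.307^2 = 1.708249
Step 2: pi * AR * e = 3.14159 * 11.9 * 0.87 = 32.524909
Step 3: CDi = 1.708249 / 32.524909 = 0.05252

0.05252


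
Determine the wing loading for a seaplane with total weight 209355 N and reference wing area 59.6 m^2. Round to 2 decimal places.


Step 1: Wing loading = W / S = 209355 / 59.6
Step 2: Wing loading = 3512.67 N/m^2

3512.67


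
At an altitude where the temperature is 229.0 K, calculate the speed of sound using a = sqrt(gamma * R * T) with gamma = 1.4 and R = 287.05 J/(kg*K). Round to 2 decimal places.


Step 1: gamma * R * T = 1.4 * 287.05 * 229.0 = 92028.23
Step 2: a = sqrt(92028.23) = 303.36 m/s

303.36


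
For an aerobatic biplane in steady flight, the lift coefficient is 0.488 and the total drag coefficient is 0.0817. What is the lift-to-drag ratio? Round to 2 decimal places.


Step 1: L/D = CL / CD = 0.488 / 0.0817
Step 2: L/D = 5.97

5.97


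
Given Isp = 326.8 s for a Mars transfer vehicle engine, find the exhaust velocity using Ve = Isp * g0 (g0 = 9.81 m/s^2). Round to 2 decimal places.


Step 1: Ve = Isp * g0 = 326.8 * 9.81
Step 2: Ve = 3205.91 m/s

3205.91


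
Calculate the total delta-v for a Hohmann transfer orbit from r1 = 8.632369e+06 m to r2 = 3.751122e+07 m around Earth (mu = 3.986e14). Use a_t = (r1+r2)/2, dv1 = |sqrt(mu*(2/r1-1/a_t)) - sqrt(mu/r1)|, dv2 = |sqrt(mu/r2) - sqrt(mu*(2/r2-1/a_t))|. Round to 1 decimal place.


Step 1: Transfer semi-major axis a_t = (8.632369e+06 + 3.751122e+07) / 2 = 2.307179e+07 m
Step 2: v1 (circular at r1) = sqrt(mu/r1) = 6795.22 m/s
Step 3: v_t1 = sqrt(mu*(2/r1 - 1/a_t)) = 8664.5 m/s
Step 4: dv1 = |8664.5 - 6795.22| = 1869.28 m/s
Step 5: v2 (circular at r2) = 3259.78 m/s, v_t2 = 1993.94 m/s
Step 6: dv2 = |3259.78 - 1993.94| = 1265.84 m/s
Step 7: Total delta-v = 1869.28 + 1265.84 = 3135.1 m/s

3135.1


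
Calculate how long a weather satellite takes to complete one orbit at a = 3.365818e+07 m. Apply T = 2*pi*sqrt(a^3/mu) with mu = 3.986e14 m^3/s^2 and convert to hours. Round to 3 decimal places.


Step 1: a^3 / mu = 3.813045e+22 / 3.986e14 = 9.566093e+07
Step 2: sqrt(9.566093e+07) = 9780.6405 s
Step 3: T = 2*pi * 9780.6405 = 61453.58 s
Step 4: T in hours = 61453.58 / 3600 = 17.070 hours

17.070


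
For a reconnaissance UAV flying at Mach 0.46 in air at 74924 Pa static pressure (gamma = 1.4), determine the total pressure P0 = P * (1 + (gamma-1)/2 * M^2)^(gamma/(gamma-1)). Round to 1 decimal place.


Step 1: (gamma-1)/2 * M^2 = 0.2 * 0.2116 = 0.04232
Step 2: 1 + 0.04232 = 1.04232
Step 3: Exponent gamma/(gamma-1) = 3.5
Step 4: P0 = 74924 * 1.04232^3.5 = 86621.3 Pa

86621.3


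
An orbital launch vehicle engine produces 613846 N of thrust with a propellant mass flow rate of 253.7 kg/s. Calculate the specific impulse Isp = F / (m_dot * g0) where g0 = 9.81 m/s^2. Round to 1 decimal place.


Step 1: m_dot * g0 = 253.7 * 9.81 = 2488.8
Step 2: Isp = 613846 / 2488.8 = 246.6 s

246.6


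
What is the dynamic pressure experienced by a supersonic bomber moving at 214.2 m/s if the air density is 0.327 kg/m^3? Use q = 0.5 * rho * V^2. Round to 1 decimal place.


Step 1: V^2 = 214.2^2 = 45881.64
Step 2: q = 0.5 * 0.327 * 45881.64
Step 3: q = 7501.6 Pa

7501.6


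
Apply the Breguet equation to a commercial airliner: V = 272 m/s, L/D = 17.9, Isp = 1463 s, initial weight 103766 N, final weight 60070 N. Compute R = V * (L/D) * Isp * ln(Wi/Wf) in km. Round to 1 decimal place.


Step 1: Coefficient = V * (L/D) * Isp = 272 * 17.9 * 1463 = 7123054.4 m
Step 2: Wi/Wf = 103766 / 60070 = 1.727418
Step 3: ln(1.727418) = 0.546628
Step 4: R = 7123054.4 * 0.546628 = 3893659.7 m = 3893.7 km

3893.7


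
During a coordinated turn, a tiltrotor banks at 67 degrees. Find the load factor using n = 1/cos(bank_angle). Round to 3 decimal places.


Step 1: Convert 67 degrees to radians = 1.169371
Step 2: cos(67 deg) = 0.390731
Step 3: n = 1 / 0.390731 = 2.559

2.559


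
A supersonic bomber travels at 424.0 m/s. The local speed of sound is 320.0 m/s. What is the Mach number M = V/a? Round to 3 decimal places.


Step 1: M = V / a = 424.0 / 320.0
Step 2: M = 1.325

1.325


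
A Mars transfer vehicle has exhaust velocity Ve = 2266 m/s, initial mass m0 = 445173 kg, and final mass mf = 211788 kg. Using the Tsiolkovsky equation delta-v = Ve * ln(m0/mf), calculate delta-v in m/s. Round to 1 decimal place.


Step 1: Mass ratio m0/mf = 445173 / 211788 = 2.101975
Step 2: ln(2.101975) = 0.742877
Step 3: delta-v = 2266 * 0.742877 = 1683.4 m/s

1683.4


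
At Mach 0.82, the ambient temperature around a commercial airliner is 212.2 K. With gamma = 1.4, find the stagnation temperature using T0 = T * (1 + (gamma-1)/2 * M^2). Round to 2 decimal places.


Step 1: (gamma-1)/2 = 0.2
Step 2: M^2 = 0.6724
Step 3: 1 + 0.2 * 0.6724 = 1.13448
Step 4: T0 = 212.2 * 1.13448 = 240.74 K

240.74


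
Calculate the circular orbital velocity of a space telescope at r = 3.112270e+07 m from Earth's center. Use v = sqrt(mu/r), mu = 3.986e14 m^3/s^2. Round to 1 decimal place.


Step 1: mu / r = 3.986e14 / 3.112270e+07 = 12807372.111
Step 2: v = sqrt(12807372.111) = 3578.7 m/s

3578.7


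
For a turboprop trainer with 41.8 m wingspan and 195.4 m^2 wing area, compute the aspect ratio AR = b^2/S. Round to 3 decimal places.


Step 1: b^2 = 41.8^2 = 1747.24
Step 2: AR = 1747.24 / 195.4 = 8.942

8.942


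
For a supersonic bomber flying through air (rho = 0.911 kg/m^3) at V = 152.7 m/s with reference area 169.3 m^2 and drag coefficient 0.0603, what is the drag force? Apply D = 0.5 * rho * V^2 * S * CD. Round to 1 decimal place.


Step 1: Dynamic pressure q = 0.5 * 0.911 * 152.7^2 = 10621.0256 Pa
Step 2: Drag D = q * S * CD = 10621.0256 * 169.3 * 0.0603
Step 3: D = 108427.8 N

108427.8


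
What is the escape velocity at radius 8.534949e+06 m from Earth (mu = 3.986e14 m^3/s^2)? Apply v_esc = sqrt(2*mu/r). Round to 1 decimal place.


Step 1: 2*mu/r = 2 * 3.986e14 / 8.534949e+06 = 93404190.2301
Step 2: v_esc = sqrt(93404190.2301) = 9664.6 m/s

9664.6


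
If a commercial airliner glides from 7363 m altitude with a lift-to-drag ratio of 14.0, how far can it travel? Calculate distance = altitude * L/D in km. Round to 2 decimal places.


Step 1: Glide distance = altitude * L/D = 7363 * 14.0 = 103082.0 m
Step 2: Convert to km: 103082.0 / 1000 = 103.08 km

103.08


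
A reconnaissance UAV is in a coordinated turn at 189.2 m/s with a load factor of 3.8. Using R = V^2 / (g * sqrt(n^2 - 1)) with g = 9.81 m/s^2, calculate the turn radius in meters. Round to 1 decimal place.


Step 1: V^2 = 189.2^2 = 35796.64
Step 2: n^2 - 1 = 3.8^2 - 1 = 13.44
Step 3: sqrt(13.44) = 3.666061
Step 4: R = 35796.64 / (9.81 * 3.666061) = 995.3 m

995.3


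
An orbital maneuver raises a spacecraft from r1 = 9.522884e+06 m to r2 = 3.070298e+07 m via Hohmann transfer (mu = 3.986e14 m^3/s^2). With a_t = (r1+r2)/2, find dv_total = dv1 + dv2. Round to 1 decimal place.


Step 1: Transfer semi-major axis a_t = (9.522884e+06 + 3.070298e+07) / 2 = 2.011293e+07 m
Step 2: v1 (circular at r1) = sqrt(mu/r1) = 6469.7 m/s
Step 3: v_t1 = sqrt(mu*(2/r1 - 1/a_t)) = 7993.5 m/s
Step 4: dv1 = |7993.5 - 6469.7| = 1523.8 m/s
Step 5: v2 (circular at r2) = 3603.12 m/s, v_t2 = 2479.28 m/s
Step 6: dv2 = |3603.12 - 2479.28| = 1123.84 m/s
Step 7: Total delta-v = 1523.8 + 1123.84 = 2647.6 m/s

2647.6


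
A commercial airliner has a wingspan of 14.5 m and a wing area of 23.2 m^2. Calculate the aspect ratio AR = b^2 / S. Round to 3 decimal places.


Step 1: b^2 = 14.5^2 = 210.25
Step 2: AR = 210.25 / 23.2 = 9.063

9.063


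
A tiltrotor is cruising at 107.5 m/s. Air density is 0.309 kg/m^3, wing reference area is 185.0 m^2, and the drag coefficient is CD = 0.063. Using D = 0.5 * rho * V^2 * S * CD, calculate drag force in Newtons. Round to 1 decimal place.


Step 1: Dynamic pressure q = 0.5 * 0.309 * 107.5^2 = 1785.4406 Pa
Step 2: Drag D = q * S * CD = 1785.4406 * 185.0 * 0.063
Step 3: D = 20809.3 N

20809.3


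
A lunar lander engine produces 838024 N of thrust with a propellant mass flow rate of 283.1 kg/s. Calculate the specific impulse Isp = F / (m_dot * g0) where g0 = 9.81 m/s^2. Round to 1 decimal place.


Step 1: m_dot * g0 = 283.1 * 9.81 = 2777.21
Step 2: Isp = 838024 / 2777.21 = 301.8 s

301.8


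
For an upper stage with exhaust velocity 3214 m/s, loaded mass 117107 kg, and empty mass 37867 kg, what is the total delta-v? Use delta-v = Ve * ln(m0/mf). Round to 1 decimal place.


Step 1: Mass ratio m0/mf = 117107 / 37867 = 3.092587
Step 2: ln(3.092587) = 1.129008
Step 3: delta-v = 3214 * 1.129008 = 3628.6 m/s

3628.6


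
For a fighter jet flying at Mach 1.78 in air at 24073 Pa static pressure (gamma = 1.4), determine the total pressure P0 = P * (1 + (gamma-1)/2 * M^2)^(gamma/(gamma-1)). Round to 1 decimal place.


Step 1: (gamma-1)/2 * M^2 = 0.2 * 3.1684 = 0.63368
Step 2: 1 + 0.63368 = 1.63368
Step 3: Exponent gamma/(gamma-1) = 3.5
Step 4: P0 = 24073 * 1.63368^3.5 = 134157.4 Pa

134157.4


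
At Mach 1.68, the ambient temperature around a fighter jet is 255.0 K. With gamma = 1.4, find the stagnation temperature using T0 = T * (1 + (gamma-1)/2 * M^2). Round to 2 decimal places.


Step 1: (gamma-1)/2 = 0.2
Step 2: M^2 = 2.8224
Step 3: 1 + 0.2 * 2.8224 = 1.56448
Step 4: T0 = 255.0 * 1.56448 = 398.94 K

398.94


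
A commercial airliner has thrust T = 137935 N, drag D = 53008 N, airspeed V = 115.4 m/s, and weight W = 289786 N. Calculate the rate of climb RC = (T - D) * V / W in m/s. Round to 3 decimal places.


Step 1: Excess thrust = T - D = 137935 - 53008 = 84927 N
Step 2: Excess power = 84927 * 115.4 = 9800575.8 W
Step 3: RC = 9800575.8 / 289786 = 33.820 m/s

33.820


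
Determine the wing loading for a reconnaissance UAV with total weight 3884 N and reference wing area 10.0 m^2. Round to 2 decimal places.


Step 1: Wing loading = W / S = 3884 / 10.0
Step 2: Wing loading = 388.40 N/m^2

388.40


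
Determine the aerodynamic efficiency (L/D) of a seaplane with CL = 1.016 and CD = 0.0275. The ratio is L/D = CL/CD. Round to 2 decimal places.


Step 1: L/D = CL / CD = 1.016 / 0.0275
Step 2: L/D = 36.95

36.95


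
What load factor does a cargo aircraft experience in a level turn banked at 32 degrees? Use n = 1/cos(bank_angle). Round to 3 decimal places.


Step 1: Convert 32 degrees to radians = 0.558505
Step 2: cos(32 deg) = 0.848048
Step 3: n = 1 / 0.848048 = 1.179

1.179


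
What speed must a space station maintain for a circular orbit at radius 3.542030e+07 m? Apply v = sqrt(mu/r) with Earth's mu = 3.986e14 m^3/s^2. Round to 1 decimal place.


Step 1: mu / r = 3.986e14 / 3.542030e+07 = 11253433.7654
Step 2: v = sqrt(11253433.7654) = 3354.6 m/s

3354.6


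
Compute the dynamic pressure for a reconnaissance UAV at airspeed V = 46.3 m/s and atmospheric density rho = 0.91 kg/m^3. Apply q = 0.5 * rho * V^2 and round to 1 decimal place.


Step 1: V^2 = 46.3^2 = 2143.69
Step 2: q = 0.5 * 0.91 * 2143.69
Step 3: q = 975.4 Pa

975.4


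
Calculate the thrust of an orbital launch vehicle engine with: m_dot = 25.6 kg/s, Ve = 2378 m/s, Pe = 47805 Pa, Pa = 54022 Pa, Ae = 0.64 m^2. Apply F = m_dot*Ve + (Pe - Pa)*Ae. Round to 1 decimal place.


Step 1: Momentum thrust = m_dot * Ve = 25.6 * 2378 = 60876.8 N
Step 2: Pressure thrust = (Pe - Pa) * Ae = (47805 - 54022) * 0.64 = -3978.88 N
Step 3: Total thrust F = 60876.8 + -3978.88 = 56897.9 N

56897.9


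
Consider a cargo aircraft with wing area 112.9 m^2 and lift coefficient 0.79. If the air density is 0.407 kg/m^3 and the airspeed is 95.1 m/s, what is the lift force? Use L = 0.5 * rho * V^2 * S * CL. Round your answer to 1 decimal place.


Step 1: Calculate dynamic pressure q = 0.5 * 0.407 * 95.1^2 = 0.5 * 0.407 * 9044.01 = 1840.456 Pa
Step 2: Multiply by wing area and lift coefficient: L = 1840.456 * 112.9 * 0.79
Step 3: L = 207787.4864 * 0.79 = 164152.1 N

164152.1


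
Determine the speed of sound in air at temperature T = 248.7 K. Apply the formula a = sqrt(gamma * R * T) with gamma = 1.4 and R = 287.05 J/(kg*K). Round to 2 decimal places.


Step 1: gamma * R * T = 1.4 * 287.05 * 248.7 = 99945.069
Step 2: a = sqrt(99945.069) = 316.14 m/s

316.14


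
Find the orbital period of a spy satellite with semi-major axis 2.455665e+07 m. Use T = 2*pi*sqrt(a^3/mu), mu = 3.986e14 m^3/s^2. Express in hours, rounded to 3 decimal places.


Step 1: a^3 / mu = 1.480837e+22 / 3.986e14 = 3.715096e+07
Step 2: sqrt(3.715096e+07) = 6095.1589 s
Step 3: T = 2*pi * 6095.1589 = 38297.01 s
Step 4: T in hours = 38297.01 / 3600 = 10.638 hours

10.638


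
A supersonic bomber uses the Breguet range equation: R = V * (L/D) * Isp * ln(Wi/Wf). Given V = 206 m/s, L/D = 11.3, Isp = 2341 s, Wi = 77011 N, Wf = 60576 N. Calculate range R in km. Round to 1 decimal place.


Step 1: Coefficient = V * (L/D) * Isp = 206 * 11.3 * 2341 = 5449379.8 m
Step 2: Wi/Wf = 77011 / 60576 = 1.271312
Step 3: ln(1.271312) = 0.240049
Step 4: R = 5449379.8 * 0.240049 = 1308120.9 m = 1308.1 km

1308.1


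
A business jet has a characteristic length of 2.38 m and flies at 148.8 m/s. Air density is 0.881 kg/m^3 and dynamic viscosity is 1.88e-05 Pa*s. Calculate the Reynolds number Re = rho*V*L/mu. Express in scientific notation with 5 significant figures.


Step 1: Numerator = rho * V * L = 0.881 * 148.8 * 2.38 = 312.000864
Step 2: Re = 312.000864 / 1.88e-05
Step 3: Re = 1.6596e+07

1.6596e+07


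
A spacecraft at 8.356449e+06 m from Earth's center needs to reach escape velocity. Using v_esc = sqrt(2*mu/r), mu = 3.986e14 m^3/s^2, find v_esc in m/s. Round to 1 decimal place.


Step 1: 2*mu/r = 2 * 3.986e14 / 8.356449e+06 = 95399373.5856
Step 2: v_esc = sqrt(95399373.5856) = 9767.3 m/s

9767.3


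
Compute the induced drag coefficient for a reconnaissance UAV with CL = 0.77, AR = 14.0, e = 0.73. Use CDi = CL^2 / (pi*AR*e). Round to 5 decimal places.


Step 1: CL^2 = 0.77^2 = 0.5929
Step 2: pi * AR * e = 3.14159 * 14.0 * 0.73 = 32.107077
Step 3: CDi = 0.5929 / 32.107077 = 0.01847

0.01847


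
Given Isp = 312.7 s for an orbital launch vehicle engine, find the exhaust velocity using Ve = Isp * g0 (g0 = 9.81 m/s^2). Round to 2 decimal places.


Step 1: Ve = Isp * g0 = 312.7 * 9.81
Step 2: Ve = 3067.59 m/s

3067.59


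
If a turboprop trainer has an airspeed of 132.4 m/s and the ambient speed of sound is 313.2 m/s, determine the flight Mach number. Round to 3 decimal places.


Step 1: M = V / a = 132.4 / 313.2
Step 2: M = 0.423

0.423


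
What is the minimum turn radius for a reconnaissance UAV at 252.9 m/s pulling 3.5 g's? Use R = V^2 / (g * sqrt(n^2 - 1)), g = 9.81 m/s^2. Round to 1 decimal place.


Step 1: V^2 = 252.9^2 = 63958.41
Step 2: n^2 - 1 = 3.5^2 - 1 = 11.25
Step 3: sqrt(11.25) = 3.354102
Step 4: R = 63958.41 / (9.81 * 3.354102) = 1943.8 m

1943.8


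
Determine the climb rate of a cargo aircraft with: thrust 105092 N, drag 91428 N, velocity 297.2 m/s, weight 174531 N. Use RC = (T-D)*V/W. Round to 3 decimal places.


Step 1: Excess thrust = T - D = 105092 - 91428 = 13664 N
Step 2: Excess power = 13664 * 297.2 = 4060940.8 W
Step 3: RC = 4060940.8 / 174531 = 23.268 m/s

23.268


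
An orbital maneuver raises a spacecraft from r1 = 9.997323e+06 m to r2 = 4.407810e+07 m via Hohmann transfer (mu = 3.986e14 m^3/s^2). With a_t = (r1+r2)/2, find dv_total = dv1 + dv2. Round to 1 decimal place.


Step 1: Transfer semi-major axis a_t = (9.997323e+06 + 4.407810e+07) / 2 = 2.703771e+07 m
Step 2: v1 (circular at r1) = sqrt(mu/r1) = 6314.32 m/s
Step 3: v_t1 = sqrt(mu*(2/r1 - 1/a_t)) = 8062.19 m/s
Step 4: dv1 = |8062.19 - 6314.32| = 1747.87 m/s
Step 5: v2 (circular at r2) = 3007.16 m/s, v_t2 = 1828.58 m/s
Step 6: dv2 = |3007.16 - 1828.58| = 1178.58 m/s
Step 7: Total delta-v = 1747.87 + 1178.58 = 2926.5 m/s

2926.5


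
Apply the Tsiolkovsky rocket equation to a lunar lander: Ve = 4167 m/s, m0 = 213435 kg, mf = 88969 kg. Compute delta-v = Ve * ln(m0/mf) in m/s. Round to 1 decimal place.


Step 1: Mass ratio m0/mf = 213435 / 88969 = 2.398982
Step 2: ln(2.398982) = 0.875044
Step 3: delta-v = 4167 * 0.875044 = 3646.3 m/s

3646.3


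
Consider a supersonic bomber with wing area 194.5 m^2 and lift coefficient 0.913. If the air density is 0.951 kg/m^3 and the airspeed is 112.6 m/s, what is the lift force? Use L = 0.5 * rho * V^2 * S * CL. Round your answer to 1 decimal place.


Step 1: Calculate dynamic pressure q = 0.5 * 0.951 * 112.6^2 = 0.5 * 0.951 * 12678.76 = 6028.7504 Pa
Step 2: Multiply by wing area and lift coefficient: L = 6028.7504 * 194.5 * 0.913
Step 3: L = 1172591.9489 * 0.913 = 1070576.4 N

1070576.4


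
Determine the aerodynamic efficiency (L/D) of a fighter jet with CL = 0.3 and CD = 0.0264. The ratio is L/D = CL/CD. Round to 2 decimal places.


Step 1: L/D = CL / CD = 0.3 / 0.0264
Step 2: L/D = 11.36

11.36


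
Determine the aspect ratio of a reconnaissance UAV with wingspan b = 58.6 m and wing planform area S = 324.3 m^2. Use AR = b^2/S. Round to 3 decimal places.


Step 1: b^2 = 58.6^2 = 3433.96
Step 2: AR = 3433.96 / 324.3 = 10.589

10.589


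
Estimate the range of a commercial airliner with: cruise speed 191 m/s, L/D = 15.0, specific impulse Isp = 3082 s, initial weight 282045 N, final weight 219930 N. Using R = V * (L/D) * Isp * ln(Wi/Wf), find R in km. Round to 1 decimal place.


Step 1: Coefficient = V * (L/D) * Isp = 191 * 15.0 * 3082 = 8829930.0 m
Step 2: Wi/Wf = 282045 / 219930 = 1.282431
Step 3: ln(1.282431) = 0.248757
Step 4: R = 8829930.0 * 0.248757 = 2196509.7 m = 2196.5 km

2196.5


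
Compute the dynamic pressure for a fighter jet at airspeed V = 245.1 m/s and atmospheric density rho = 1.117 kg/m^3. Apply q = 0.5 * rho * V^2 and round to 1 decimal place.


Step 1: V^2 = 245.1^2 = 60074.01
Step 2: q = 0.5 * 1.117 * 60074.01
Step 3: q = 33551.3 Pa

33551.3


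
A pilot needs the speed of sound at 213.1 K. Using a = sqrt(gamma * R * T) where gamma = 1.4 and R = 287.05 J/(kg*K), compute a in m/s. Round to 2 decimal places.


Step 1: gamma * R * T = 1.4 * 287.05 * 213.1 = 85638.497
Step 2: a = sqrt(85638.497) = 292.64 m/s

292.64


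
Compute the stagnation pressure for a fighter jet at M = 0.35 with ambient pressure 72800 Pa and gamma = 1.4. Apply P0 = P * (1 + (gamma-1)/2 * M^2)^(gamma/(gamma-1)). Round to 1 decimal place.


Step 1: (gamma-1)/2 * M^2 = 0.2 * 0.1225 = 0.0245
Step 2: 1 + 0.0245 = 1.0245
Step 3: Exponent gamma/(gamma-1) = 3.5
Step 4: P0 = 72800 * 1.0245^3.5 = 79236.1 Pa

79236.1


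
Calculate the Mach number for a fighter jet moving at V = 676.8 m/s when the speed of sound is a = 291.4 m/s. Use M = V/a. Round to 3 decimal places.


Step 1: M = V / a = 676.8 / 291.4
Step 2: M = 2.323

2.323


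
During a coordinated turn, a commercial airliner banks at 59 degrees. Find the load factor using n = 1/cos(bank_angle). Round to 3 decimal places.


Step 1: Convert 59 degrees to radians = 1.029744
Step 2: cos(59 deg) = 0.515038
Step 3: n = 1 / 0.515038 = 1.942

1.942


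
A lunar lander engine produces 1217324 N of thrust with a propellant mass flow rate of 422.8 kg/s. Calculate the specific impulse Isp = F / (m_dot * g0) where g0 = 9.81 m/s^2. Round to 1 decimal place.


Step 1: m_dot * g0 = 422.8 * 9.81 = 4147.67
Step 2: Isp = 1217324 / 4147.67 = 293.5 s

293.5


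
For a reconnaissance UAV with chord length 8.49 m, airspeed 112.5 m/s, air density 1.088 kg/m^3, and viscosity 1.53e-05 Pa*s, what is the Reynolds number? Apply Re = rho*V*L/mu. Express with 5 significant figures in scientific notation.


Step 1: Numerator = rho * V * L = 1.088 * 112.5 * 8.49 = 1039.176
Step 2: Re = 1039.176 / 1.53e-05
Step 3: Re = 6.7920e+07

6.7920e+07


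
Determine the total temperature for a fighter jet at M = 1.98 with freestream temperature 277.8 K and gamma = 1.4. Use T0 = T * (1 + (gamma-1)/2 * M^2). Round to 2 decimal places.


Step 1: (gamma-1)/2 = 0.2
Step 2: M^2 = 3.9204
Step 3: 1 + 0.2 * 3.9204 = 1.78408
Step 4: T0 = 277.8 * 1.78408 = 495.62 K

495.62


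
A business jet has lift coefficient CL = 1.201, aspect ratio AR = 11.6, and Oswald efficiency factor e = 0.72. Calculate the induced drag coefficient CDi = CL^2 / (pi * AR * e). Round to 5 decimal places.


Step 1: CL^2 = 1.201^2 = 1.442401
Step 2: pi * AR * e = 3.14159 * 11.6 * 0.72 = 26.238582
Step 3: CDi = 1.442401 / 26.238582 = 0.05497

0.05497


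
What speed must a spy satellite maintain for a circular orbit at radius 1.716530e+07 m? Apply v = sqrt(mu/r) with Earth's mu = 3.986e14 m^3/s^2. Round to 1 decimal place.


Step 1: mu / r = 3.986e14 / 1.716530e+07 = 23221266.1591
Step 2: v = sqrt(23221266.1591) = 4818.8 m/s

4818.8


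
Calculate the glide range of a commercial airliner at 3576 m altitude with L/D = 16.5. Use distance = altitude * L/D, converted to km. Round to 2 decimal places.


Step 1: Glide distance = altitude * L/D = 3576 * 16.5 = 59004.0 m
Step 2: Convert to km: 59004.0 / 1000 = 59.00 km

59.00


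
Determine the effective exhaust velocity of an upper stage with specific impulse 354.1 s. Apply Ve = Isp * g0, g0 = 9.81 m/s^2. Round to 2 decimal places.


Step 1: Ve = Isp * g0 = 354.1 * 9.81
Step 2: Ve = 3473.72 m/s

3473.72


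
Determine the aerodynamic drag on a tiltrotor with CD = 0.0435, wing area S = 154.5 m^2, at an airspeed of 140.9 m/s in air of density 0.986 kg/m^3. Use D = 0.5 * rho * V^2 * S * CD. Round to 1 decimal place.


Step 1: Dynamic pressure q = 0.5 * 0.986 * 140.9^2 = 9787.4353 Pa
Step 2: Drag D = q * S * CD = 9787.4353 * 154.5 * 0.0435
Step 3: D = 65778.9 N

65778.9


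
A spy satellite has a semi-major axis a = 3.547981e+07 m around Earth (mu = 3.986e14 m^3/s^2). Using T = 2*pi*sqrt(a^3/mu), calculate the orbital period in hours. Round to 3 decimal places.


Step 1: a^3 / mu = 4.466259e+22 / 3.986e14 = 1.120486e+08
Step 2: sqrt(1.120486e+08) = 10585.3027 s
Step 3: T = 2*pi * 10585.3027 = 66509.42 s
Step 4: T in hours = 66509.42 / 3600 = 18.475 hours

18.475


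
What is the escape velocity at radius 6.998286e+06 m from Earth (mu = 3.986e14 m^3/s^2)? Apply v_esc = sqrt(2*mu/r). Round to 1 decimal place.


Step 1: 2*mu/r = 2 * 3.986e14 / 6.998286e+06 = 113913606.846
Step 2: v_esc = sqrt(113913606.846) = 10673.0 m/s

10673.0


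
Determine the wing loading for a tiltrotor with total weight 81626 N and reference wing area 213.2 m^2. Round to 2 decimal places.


Step 1: Wing loading = W / S = 81626 / 213.2
Step 2: Wing loading = 382.86 N/m^2

382.86


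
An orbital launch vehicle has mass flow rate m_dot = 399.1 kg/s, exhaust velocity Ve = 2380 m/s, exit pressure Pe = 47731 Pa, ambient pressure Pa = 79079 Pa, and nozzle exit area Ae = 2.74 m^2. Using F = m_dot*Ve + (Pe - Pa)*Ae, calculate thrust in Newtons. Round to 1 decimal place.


Step 1: Momentum thrust = m_dot * Ve = 399.1 * 2380 = 949858.0 N
Step 2: Pressure thrust = (Pe - Pa) * Ae = (47731 - 79079) * 2.74 = -85893.52 N
Step 3: Total thrust F = 949858.0 + -85893.52 = 863964.5 N

863964.5


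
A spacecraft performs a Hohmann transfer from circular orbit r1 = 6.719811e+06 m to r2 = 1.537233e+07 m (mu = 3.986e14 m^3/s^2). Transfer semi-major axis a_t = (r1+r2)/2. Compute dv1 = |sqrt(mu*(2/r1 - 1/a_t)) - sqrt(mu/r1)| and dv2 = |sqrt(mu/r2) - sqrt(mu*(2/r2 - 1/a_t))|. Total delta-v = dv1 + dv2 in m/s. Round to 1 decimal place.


Step 1: Transfer semi-major axis a_t = (6.719811e+06 + 1.537233e+07) / 2 = 1.104607e+07 m
Step 2: v1 (circular at r1) = sqrt(mu/r1) = 7701.76 m/s
Step 3: v_t1 = sqrt(mu*(2/r1 - 1/a_t)) = 9085.65 m/s
Step 4: dv1 = |9085.65 - 7701.76| = 1383.89 m/s
Step 5: v2 (circular at r2) = 5092.12 m/s, v_t2 = 3971.67 m/s
Step 6: dv2 = |5092.12 - 3971.67| = 1120.45 m/s
Step 7: Total delta-v = 1383.89 + 1120.45 = 2504.3 m/s

2504.3


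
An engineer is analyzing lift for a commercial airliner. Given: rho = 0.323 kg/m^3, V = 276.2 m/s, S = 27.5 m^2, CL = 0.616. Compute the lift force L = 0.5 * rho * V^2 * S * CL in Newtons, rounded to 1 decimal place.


Step 1: Calculate dynamic pressure q = 0.5 * 0.323 * 276.2^2 = 0.5 * 0.323 * 76286.44 = 12320.2601 Pa
Step 2: Multiply by wing area and lift coefficient: L = 12320.2601 * 27.5 * 0.616
Step 3: L = 338807.1516 * 0.616 = 208705.2 N

208705.2


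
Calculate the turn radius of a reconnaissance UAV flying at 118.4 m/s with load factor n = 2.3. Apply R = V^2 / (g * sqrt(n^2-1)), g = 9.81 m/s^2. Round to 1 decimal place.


Step 1: V^2 = 118.4^2 = 14018.56
Step 2: n^2 - 1 = 2.3^2 - 1 = 4.29
Step 3: sqrt(4.29) = 2.071232
Step 4: R = 14018.56 / (9.81 * 2.071232) = 689.9 m

689.9


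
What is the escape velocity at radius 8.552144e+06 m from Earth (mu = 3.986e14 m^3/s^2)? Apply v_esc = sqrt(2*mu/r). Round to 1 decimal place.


Step 1: 2*mu/r = 2 * 3.986e14 / 8.552144e+06 = 93216391.1178
Step 2: v_esc = sqrt(93216391.1178) = 9654.9 m/s

9654.9


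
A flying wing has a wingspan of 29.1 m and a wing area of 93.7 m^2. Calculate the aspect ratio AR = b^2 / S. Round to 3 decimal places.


Step 1: b^2 = 29.1^2 = 846.81
Step 2: AR = 846.81 / 93.7 = 9.037

9.037


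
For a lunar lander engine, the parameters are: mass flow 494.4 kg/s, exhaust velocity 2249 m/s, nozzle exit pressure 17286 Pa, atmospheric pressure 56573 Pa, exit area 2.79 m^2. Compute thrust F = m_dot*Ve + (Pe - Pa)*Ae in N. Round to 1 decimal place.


Step 1: Momentum thrust = m_dot * Ve = 494.4 * 2249 = 1111905.6 N
Step 2: Pressure thrust = (Pe - Pa) * Ae = (17286 - 56573) * 2.79 = -109610.73 N
Step 3: Total thrust F = 1111905.6 + -109610.73 = 1002294.9 N

1002294.9


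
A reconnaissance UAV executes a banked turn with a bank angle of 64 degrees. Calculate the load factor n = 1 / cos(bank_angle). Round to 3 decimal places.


Step 1: Convert 64 degrees to radians = 1.117011
Step 2: cos(64 deg) = 0.438371
Step 3: n = 1 / 0.438371 = 2.281

2.281


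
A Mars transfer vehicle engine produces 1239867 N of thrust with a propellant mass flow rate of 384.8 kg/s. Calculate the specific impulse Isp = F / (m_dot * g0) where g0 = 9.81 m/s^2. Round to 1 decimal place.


Step 1: m_dot * g0 = 384.8 * 9.81 = 3774.89
Step 2: Isp = 1239867 / 3774.89 = 328.5 s

328.5


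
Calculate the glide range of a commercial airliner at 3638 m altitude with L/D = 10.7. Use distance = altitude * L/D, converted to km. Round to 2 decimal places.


Step 1: Glide distance = altitude * L/D = 3638 * 10.7 = 38926.6 m
Step 2: Convert to km: 38926.6 / 1000 = 38.93 km

38.93


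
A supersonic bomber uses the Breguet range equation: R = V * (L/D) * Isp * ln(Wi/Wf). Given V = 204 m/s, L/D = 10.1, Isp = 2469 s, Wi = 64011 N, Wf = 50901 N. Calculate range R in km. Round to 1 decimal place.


Step 1: Coefficient = V * (L/D) * Isp = 204 * 10.1 * 2469 = 5087127.6 m
Step 2: Wi/Wf = 64011 / 50901 = 1.257559
Step 3: ln(1.257559) = 0.229172
Step 4: R = 5087127.6 * 0.229172 = 1165829.1 m = 1165.8 km

1165.8


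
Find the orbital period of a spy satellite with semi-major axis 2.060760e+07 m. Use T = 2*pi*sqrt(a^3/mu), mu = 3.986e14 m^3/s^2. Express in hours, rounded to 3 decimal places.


Step 1: a^3 / mu = 8.751495e+21 / 3.986e14 = 2.195558e+07
Step 2: sqrt(2.195558e+07) = 4685.6784 s
Step 3: T = 2*pi * 4685.6784 = 29440.99 s
Step 4: T in hours = 29440.99 / 3600 = 8.178 hours

8.178


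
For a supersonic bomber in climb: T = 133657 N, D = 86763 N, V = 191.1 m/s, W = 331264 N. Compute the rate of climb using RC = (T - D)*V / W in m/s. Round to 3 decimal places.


Step 1: Excess thrust = T - D = 133657 - 86763 = 46894 N
Step 2: Excess power = 46894 * 191.1 = 8961443.4 W
Step 3: RC = 8961443.4 / 331264 = 27.052 m/s

27.052


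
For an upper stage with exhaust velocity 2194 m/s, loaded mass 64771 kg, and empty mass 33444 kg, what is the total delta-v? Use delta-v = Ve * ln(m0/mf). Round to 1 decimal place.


Step 1: Mass ratio m0/mf = 64771 / 33444 = 1.9367
Step 2: ln(1.9367) = 0.660986
Step 3: delta-v = 2194 * 0.660986 = 1450.2 m/s

1450.2


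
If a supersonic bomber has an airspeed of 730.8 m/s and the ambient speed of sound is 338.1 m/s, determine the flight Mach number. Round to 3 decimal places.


Step 1: M = V / a = 730.8 / 338.1
Step 2: M = 2.161

2.161


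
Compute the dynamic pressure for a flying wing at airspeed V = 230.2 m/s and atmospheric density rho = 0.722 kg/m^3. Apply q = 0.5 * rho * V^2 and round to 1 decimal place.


Step 1: V^2 = 230.2^2 = 52992.04
Step 2: q = 0.5 * 0.722 * 52992.04
Step 3: q = 19130.1 Pa

19130.1


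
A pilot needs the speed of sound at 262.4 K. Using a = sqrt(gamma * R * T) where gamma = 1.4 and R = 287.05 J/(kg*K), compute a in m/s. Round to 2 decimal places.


Step 1: gamma * R * T = 1.4 * 287.05 * 262.4 = 105450.688
Step 2: a = sqrt(105450.688) = 324.73 m/s

324.73


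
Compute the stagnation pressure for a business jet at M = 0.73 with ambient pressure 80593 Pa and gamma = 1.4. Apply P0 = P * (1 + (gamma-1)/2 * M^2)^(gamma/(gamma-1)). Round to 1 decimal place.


Step 1: (gamma-1)/2 * M^2 = 0.2 * 0.5329 = 0.10658
Step 2: 1 + 0.10658 = 1.10658
Step 3: Exponent gamma/(gamma-1) = 3.5
Step 4: P0 = 80593 * 1.10658^3.5 = 114878.1 Pa

114878.1


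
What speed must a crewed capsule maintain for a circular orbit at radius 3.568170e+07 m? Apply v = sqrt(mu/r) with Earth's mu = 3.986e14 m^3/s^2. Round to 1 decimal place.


Step 1: mu / r = 3.986e14 / 3.568170e+07 = 11170992.4135
Step 2: v = sqrt(11170992.4135) = 3342.3 m/s

3342.3


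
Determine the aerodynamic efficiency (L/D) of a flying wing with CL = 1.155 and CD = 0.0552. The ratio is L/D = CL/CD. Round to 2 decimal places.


Step 1: L/D = CL / CD = 1.155 / 0.0552
Step 2: L/D = 20.92

20.92


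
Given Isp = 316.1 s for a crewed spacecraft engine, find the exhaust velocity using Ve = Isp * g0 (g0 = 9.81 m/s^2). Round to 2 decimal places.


Step 1: Ve = Isp * g0 = 316.1 * 9.81
Step 2: Ve = 3100.94 m/s

3100.94


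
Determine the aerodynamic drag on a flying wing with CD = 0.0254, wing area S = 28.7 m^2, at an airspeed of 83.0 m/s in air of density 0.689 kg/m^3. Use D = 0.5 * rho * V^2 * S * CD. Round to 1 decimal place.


Step 1: Dynamic pressure q = 0.5 * 0.689 * 83.0^2 = 2373.2605 Pa
Step 2: Drag D = q * S * CD = 2373.2605 * 28.7 * 0.0254
Step 3: D = 1730.1 N

1730.1


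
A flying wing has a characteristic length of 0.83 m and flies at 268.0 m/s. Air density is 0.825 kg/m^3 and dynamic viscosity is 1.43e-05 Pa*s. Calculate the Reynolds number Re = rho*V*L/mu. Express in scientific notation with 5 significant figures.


Step 1: Numerator = rho * V * L = 0.825 * 268.0 * 0.83 = 183.513
Step 2: Re = 183.513 / 1.43e-05
Step 3: Re = 1.2833e+07

1.2833e+07


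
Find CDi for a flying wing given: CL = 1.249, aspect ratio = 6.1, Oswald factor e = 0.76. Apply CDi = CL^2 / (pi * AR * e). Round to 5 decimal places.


Step 1: CL^2 = 1.249^2 = 1.560001
Step 2: pi * AR * e = 3.14159 * 6.1 * 0.76 = 14.564424
Step 3: CDi = 1.560001 / 14.564424 = 0.10711

0.10711


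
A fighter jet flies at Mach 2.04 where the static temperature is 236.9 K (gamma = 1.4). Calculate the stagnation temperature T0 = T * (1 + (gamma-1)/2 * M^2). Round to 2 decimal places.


Step 1: (gamma-1)/2 = 0.2
Step 2: M^2 = 4.1616
Step 3: 1 + 0.2 * 4.1616 = 1.83232
Step 4: T0 = 236.9 * 1.83232 = 434.08 K

434.08


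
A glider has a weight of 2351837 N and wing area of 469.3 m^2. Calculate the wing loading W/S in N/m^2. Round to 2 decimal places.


Step 1: Wing loading = W / S = 2351837 / 469.3
Step 2: Wing loading = 5011.37 N/m^2

5011.37


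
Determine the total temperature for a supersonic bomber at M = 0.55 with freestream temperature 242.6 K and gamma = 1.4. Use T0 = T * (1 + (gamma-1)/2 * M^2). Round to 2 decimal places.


Step 1: (gamma-1)/2 = 0.2
Step 2: M^2 = 0.3025
Step 3: 1 + 0.2 * 0.3025 = 1.0605
Step 4: T0 = 242.6 * 1.0605 = 257.28 K

257.28


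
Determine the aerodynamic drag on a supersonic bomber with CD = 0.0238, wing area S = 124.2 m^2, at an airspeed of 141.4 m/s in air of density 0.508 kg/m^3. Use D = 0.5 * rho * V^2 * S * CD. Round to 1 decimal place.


Step 1: Dynamic pressure q = 0.5 * 0.508 * 141.4^2 = 5078.4658 Pa
Step 2: Drag D = q * S * CD = 5078.4658 * 124.2 * 0.0238
Step 3: D = 15011.7 N

15011.7


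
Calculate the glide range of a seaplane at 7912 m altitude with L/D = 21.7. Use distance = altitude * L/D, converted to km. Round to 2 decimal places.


Step 1: Glide distance = altitude * L/D = 7912 * 21.7 = 171690.4 m
Step 2: Convert to km: 171690.4 / 1000 = 171.69 km

171.69


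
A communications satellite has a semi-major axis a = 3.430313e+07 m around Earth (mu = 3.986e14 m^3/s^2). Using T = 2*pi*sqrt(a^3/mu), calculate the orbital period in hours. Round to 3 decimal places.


Step 1: a^3 / mu = 4.036466e+22 / 3.986e14 = 1.012661e+08
Step 2: sqrt(1.012661e+08) = 10063.1044 s
Step 3: T = 2*pi * 10063.1044 = 63228.35 s
Step 4: T in hours = 63228.35 / 3600 = 17.563 hours

17.563


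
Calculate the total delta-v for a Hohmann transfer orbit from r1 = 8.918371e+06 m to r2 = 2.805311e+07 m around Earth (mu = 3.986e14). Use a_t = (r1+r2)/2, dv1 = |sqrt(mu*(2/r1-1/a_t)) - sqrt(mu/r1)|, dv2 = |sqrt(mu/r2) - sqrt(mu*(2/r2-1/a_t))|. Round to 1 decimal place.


Step 1: Transfer semi-major axis a_t = (8.918371e+06 + 2.805311e+07) / 2 = 1.848574e+07 m
Step 2: v1 (circular at r1) = sqrt(mu/r1) = 6685.38 m/s
Step 3: v_t1 = sqrt(mu*(2/r1 - 1/a_t)) = 8235.65 m/s
Step 4: dv1 = |8235.65 - 6685.38| = 1550.27 m/s
Step 5: v2 (circular at r2) = 3769.45 m/s, v_t2 = 2618.2 m/s
Step 6: dv2 = |3769.45 - 2618.2| = 1151.25 m/s
Step 7: Total delta-v = 1550.27 + 1151.25 = 2701.5 m/s

2701.5


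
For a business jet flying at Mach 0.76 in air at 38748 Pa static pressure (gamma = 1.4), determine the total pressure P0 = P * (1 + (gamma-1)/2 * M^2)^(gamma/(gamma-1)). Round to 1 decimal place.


Step 1: (gamma-1)/2 * M^2 = 0.2 * 0.5776 = 0.11552
Step 2: 1 + 0.11552 = 1.11552
Step 3: Exponent gamma/(gamma-1) = 3.5
Step 4: P0 = 38748 * 1.11552^3.5 = 56809.4 Pa

56809.4


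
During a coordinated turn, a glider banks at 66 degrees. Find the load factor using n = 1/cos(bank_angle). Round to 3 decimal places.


Step 1: Convert 66 degrees to radians = 1.151917
Step 2: cos(66 deg) = 0.406737
Step 3: n = 1 / 0.406737 = 2.459

2.459


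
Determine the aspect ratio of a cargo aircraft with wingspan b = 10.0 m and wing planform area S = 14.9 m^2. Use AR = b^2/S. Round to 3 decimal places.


Step 1: b^2 = 10.0^2 = 100.0
Step 2: AR = 100.0 / 14.9 = 6.711

6.711


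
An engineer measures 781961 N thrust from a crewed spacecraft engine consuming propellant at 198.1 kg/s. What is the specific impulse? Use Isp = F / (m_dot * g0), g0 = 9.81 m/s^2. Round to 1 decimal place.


Step 1: m_dot * g0 = 198.1 * 9.81 = 1943.36
Step 2: Isp = 781961 / 1943.36 = 402.4 s

402.4


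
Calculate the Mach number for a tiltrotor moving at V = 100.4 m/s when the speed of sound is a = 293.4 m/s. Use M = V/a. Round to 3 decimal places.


Step 1: M = V / a = 100.4 / 293.4
Step 2: M = 0.342

0.342


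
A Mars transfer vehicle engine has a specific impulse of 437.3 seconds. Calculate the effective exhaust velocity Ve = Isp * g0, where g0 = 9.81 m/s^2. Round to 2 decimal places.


Step 1: Ve = Isp * g0 = 437.3 * 9.81
Step 2: Ve = 4289.91 m/s

4289.91


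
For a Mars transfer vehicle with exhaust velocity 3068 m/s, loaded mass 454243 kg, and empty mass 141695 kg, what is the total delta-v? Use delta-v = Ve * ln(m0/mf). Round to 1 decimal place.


Step 1: Mass ratio m0/mf = 454243 / 141695 = 3.20578
Step 2: ln(3.20578) = 1.164955
Step 3: delta-v = 3068 * 1.164955 = 3574.1 m/s

3574.1
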